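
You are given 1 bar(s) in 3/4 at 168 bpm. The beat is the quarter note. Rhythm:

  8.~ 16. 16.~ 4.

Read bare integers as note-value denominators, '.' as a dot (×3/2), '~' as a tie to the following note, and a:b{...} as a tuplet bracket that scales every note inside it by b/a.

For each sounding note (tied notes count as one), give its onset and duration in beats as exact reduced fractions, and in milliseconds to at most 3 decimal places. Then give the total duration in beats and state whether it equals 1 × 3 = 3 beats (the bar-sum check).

1) 0.0ms=0b +401.786ms=9/8b
2) 401.786ms=9/8b +669.643ms=15/8b
Σ=3b of 3 (168bpm 3/4) — PASS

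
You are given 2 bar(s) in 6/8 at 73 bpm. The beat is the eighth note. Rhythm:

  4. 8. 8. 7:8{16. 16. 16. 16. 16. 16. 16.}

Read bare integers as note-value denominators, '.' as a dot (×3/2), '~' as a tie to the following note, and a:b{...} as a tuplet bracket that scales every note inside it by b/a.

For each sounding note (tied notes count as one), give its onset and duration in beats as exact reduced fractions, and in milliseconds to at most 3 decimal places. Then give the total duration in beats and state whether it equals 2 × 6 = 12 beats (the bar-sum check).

1) 0.0ms=0b +2465.753ms=3b
2) 2465.753ms=3b +1232.877ms=3/2b
3) 3698.63ms=9/2b +1232.877ms=3/2b
4) 4931.507ms=6b +704.501ms=6/7b
5) 5636.008ms=48/7b +704.501ms=6/7b
6) 6340.509ms=54/7b +704.501ms=6/7b
7) 7045.01ms=60/7b +704.501ms=6/7b
8) 7749.511ms=66/7b +704.501ms=6/7b
9) 8454.012ms=72/7b +704.501ms=6/7b
10) 9158.513ms=78/7b +704.501ms=6/7b
Σ=12b of 12 (73bpm 6/8) — PASS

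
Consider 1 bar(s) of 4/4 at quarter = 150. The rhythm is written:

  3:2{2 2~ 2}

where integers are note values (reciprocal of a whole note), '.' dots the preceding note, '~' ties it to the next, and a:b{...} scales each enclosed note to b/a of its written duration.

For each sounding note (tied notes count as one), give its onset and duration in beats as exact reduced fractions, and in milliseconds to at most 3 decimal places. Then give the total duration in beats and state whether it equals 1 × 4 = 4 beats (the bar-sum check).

1) 0.0ms=0b +533.333ms=4/3b
2) 533.333ms=4/3b +1066.667ms=8/3b
Σ=4b of 4 (150bpm 4/4) — PASS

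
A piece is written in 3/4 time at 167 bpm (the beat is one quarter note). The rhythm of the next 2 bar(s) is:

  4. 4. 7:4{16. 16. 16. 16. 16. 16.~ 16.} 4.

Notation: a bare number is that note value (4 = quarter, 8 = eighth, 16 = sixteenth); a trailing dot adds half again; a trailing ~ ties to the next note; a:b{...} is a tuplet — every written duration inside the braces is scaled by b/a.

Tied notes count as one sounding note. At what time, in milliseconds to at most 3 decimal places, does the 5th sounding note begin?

note 5 onset = 24/7b = 1231.822ms

1. 0.0ms @ 0 + 538.922ms (3/2)
2. 538.922ms @ 3/2 + 538.922ms (3/2)
3. 1077.844ms @ 3 + 76.989ms (3/14)
4. 1154.833ms @ 45/14 + 76.989ms (3/14)
5. 1231.822ms @ 24/7 + 76.989ms (3/14)
6. 1308.811ms @ 51/14 + 76.989ms (3/14)
7. 1385.8ms @ 27/7 + 76.989ms (3/14)
8. 1462.789ms @ 57/14 + 153.978ms (3/7)
9. 1616.766ms @ 9/2 + 538.922ms (3/2)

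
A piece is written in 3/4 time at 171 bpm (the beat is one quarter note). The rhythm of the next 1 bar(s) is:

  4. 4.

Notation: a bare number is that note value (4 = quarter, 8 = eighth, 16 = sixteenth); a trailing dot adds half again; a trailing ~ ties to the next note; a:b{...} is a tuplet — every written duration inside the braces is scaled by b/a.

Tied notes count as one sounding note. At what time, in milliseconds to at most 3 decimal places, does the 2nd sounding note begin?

1. 0.0ms @ 0 + 526.316ms (3/2)
2. 526.316ms @ 3/2 + 526.316ms (3/2)

note 2 onset = 3/2b = 526.316ms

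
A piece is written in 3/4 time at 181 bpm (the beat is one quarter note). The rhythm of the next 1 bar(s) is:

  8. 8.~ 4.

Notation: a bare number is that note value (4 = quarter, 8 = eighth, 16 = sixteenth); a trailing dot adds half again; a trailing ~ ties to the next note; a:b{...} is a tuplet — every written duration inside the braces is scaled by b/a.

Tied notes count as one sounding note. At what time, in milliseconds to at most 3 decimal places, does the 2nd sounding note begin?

1. 0.0ms @ 0 + 248.619ms (3/4)
2. 248.619ms @ 3/4 + 745.856ms (9/4)

note 2 onset = 3/4b = 248.619ms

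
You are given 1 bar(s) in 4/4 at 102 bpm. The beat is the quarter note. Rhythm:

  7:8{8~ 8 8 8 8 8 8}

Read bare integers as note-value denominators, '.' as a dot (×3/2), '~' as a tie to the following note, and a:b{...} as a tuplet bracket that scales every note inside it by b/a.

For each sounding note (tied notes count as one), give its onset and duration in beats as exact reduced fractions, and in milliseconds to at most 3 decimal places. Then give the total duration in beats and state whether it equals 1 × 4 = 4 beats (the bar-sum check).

1) 0.0ms=0b +672.269ms=8/7b
2) 672.269ms=8/7b +336.134ms=4/7b
3) 1008.403ms=12/7b +336.134ms=4/7b
4) 1344.538ms=16/7b +336.134ms=4/7b
5) 1680.672ms=20/7b +336.134ms=4/7b
6) 2016.807ms=24/7b +336.134ms=4/7b
Σ=4b of 4 (102bpm 4/4) — PASS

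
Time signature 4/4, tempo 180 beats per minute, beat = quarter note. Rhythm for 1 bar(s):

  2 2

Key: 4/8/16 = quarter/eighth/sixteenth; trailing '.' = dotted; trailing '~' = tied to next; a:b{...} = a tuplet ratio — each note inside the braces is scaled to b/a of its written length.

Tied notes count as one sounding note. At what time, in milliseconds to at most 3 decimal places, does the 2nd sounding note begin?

1. 0.0ms @ 0 + 666.667ms (2)
2. 666.667ms @ 2 + 666.667ms (2)

note 2 onset = 2b = 666.667ms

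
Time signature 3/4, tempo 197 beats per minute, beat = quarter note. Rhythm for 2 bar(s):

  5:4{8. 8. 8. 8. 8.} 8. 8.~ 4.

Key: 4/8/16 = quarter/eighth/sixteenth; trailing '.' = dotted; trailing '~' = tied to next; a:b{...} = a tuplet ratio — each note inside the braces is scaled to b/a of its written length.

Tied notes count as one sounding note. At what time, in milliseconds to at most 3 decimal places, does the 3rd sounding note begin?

note 3 onset = 6/5b = 365.482ms

1. 0.0ms @ 0 + 182.741ms (3/5)
2. 182.741ms @ 3/5 + 182.741ms (3/5)
3. 365.482ms @ 6/5 + 182.741ms (3/5)
4. 548.223ms @ 9/5 + 182.741ms (3/5)
5. 730.964ms @ 12/5 + 182.741ms (3/5)
6. 913.706ms @ 3 + 228.426ms (3/4)
7. 1142.132ms @ 15/4 + 685.279ms (9/4)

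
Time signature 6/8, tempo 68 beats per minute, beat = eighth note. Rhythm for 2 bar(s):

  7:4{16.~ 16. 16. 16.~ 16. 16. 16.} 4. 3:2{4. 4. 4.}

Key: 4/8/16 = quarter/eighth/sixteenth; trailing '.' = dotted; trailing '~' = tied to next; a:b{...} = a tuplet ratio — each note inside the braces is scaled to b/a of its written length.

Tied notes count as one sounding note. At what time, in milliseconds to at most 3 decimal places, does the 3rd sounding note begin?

1. 0.0ms @ 0 + 756.303ms (6/7)
2. 756.303ms @ 6/7 + 378.151ms (3/7)
3. 1134.454ms @ 9/7 + 756.303ms (6/7)
4. 1890.756ms @ 15/7 + 378.151ms (3/7)
5. 2268.908ms @ 18/7 + 378.151ms (3/7)
6. 2647.059ms @ 3 + 2647.059ms (3)
7. 5294.118ms @ 6 + 1764.706ms (2)
8. 7058.824ms @ 8 + 1764.706ms (2)
9. 8823.529ms @ 10 + 1764.706ms (2)

note 3 onset = 9/7b = 1134.454ms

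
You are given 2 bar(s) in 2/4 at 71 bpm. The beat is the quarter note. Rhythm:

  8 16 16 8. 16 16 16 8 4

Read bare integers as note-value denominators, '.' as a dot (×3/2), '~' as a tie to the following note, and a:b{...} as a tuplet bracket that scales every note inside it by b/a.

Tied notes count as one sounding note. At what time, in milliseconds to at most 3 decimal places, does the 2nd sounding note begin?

note 2 onset = 1/2b = 422.535ms

1. 0.0ms @ 0 + 422.535ms (1/2)
2. 422.535ms @ 1/2 + 211.268ms (1/4)
3. 633.803ms @ 3/4 + 211.268ms (1/4)
4. 845.07ms @ 1 + 633.803ms (3/4)
5. 1478.873ms @ 7/4 + 211.268ms (1/4)
6. 1690.141ms @ 2 + 211.268ms (1/4)
7. 1901.408ms @ 9/4 + 211.268ms (1/4)
8. 2112.676ms @ 5/2 + 422.535ms (1/2)
9. 2535.211ms @ 3 + 845.07ms (1)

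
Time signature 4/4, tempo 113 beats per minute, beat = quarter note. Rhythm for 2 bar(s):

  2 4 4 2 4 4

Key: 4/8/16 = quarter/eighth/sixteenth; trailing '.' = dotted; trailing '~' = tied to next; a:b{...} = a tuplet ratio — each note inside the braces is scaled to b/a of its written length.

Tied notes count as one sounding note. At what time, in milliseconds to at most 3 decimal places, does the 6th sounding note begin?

1. 0.0ms @ 0 + 1061.947ms (2)
2. 1061.947ms @ 2 + 530.973ms (1)
3. 1592.92ms @ 3 + 530.973ms (1)
4. 2123.894ms @ 4 + 1061.947ms (2)
5. 3185.841ms @ 6 + 530.973ms (1)
6. 3716.814ms @ 7 + 530.973ms (1)

note 6 onset = 7b = 3716.814ms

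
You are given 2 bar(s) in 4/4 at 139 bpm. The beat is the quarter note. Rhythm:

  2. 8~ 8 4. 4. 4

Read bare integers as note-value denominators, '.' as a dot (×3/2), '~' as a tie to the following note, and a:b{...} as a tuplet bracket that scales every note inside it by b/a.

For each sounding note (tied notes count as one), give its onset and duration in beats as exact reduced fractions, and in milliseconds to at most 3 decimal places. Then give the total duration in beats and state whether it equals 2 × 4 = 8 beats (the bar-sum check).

1) 0.0ms=0b +1294.964ms=3b
2) 1294.964ms=3b +431.655ms=1b
3) 1726.619ms=4b +647.482ms=3/2b
4) 2374.101ms=11/2b +647.482ms=3/2b
5) 3021.583ms=7b +431.655ms=1b
Σ=8b of 8 (139bpm 4/4) — PASS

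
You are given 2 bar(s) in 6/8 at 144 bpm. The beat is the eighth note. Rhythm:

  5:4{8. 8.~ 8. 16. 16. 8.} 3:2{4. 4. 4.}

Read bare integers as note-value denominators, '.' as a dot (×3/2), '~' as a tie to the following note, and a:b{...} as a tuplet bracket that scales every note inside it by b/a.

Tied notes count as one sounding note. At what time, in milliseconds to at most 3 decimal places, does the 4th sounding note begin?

1. 0.0ms @ 0 + 500.0ms (6/5)
2. 500.0ms @ 6/5 + 1000.0ms (12/5)
3. 1500.0ms @ 18/5 + 250.0ms (3/5)
4. 1750.0ms @ 21/5 + 250.0ms (3/5)
5. 2000.0ms @ 24/5 + 500.0ms (6/5)
6. 2500.0ms @ 6 + 833.333ms (2)
7. 3333.333ms @ 8 + 833.333ms (2)
8. 4166.667ms @ 10 + 833.333ms (2)

note 4 onset = 21/5b = 1750.0ms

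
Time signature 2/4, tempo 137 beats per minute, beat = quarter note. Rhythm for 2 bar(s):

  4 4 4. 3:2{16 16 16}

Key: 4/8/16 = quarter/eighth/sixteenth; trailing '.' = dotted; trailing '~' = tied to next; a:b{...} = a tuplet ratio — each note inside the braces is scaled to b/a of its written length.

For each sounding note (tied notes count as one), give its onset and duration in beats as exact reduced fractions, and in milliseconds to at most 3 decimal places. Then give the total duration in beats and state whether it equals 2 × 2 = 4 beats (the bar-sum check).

1) 0.0ms=0b +437.956ms=1b
2) 437.956ms=1b +437.956ms=1b
3) 875.912ms=2b +656.934ms=3/2b
4) 1532.847ms=7/2b +72.993ms=1/6b
5) 1605.839ms=11/3b +72.993ms=1/6b
6) 1678.832ms=23/6b +72.993ms=1/6b
Σ=4b of 4 (137bpm 2/4) — PASS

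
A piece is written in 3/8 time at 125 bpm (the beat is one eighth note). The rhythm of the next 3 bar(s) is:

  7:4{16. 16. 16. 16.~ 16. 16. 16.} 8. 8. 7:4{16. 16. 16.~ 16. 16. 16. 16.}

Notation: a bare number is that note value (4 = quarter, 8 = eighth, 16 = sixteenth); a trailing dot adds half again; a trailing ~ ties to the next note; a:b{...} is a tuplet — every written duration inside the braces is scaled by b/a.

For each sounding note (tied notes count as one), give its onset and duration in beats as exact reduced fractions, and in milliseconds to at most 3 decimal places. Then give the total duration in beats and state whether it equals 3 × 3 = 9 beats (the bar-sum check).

1) 0.0ms=0b +205.714ms=3/7b
2) 205.714ms=3/7b +205.714ms=3/7b
3) 411.429ms=6/7b +205.714ms=3/7b
4) 617.143ms=9/7b +411.429ms=6/7b
5) 1028.571ms=15/7b +205.714ms=3/7b
6) 1234.286ms=18/7b +205.714ms=3/7b
7) 1440.0ms=3b +720.0ms=3/2b
8) 2160.0ms=9/2b +720.0ms=3/2b
9) 2880.0ms=6b +205.714ms=3/7b
10) 3085.714ms=45/7b +205.714ms=3/7b
11) 3291.429ms=48/7b +411.429ms=6/7b
12) 3702.857ms=54/7b +205.714ms=3/7b
13) 3908.571ms=57/7b +205.714ms=3/7b
14) 4114.286ms=60/7b +205.714ms=3/7b
Σ=9b of 9 (125bpm 3/8) — PASS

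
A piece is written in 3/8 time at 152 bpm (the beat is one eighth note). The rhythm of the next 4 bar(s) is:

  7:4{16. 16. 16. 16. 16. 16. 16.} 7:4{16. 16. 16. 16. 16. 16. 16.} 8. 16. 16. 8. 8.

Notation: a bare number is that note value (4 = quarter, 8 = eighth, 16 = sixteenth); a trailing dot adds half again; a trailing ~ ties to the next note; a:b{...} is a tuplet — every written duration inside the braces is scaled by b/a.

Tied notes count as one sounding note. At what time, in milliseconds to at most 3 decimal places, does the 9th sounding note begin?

1. 0.0ms @ 0 + 169.173ms (3/7)
2. 169.173ms @ 3/7 + 169.173ms (3/7)
3. 338.346ms @ 6/7 + 169.173ms (3/7)
4. 507.519ms @ 9/7 + 169.173ms (3/7)
5. 676.692ms @ 12/7 + 169.173ms (3/7)
6. 845.865ms @ 15/7 + 169.173ms (3/7)
7. 1015.038ms @ 18/7 + 169.173ms (3/7)
8. 1184.211ms @ 3 + 169.173ms (3/7)
9. 1353.383ms @ 24/7 + 169.173ms (3/7)
10. 1522.556ms @ 27/7 + 169.173ms (3/7)
11. 1691.729ms @ 30/7 + 169.173ms (3/7)
12. 1860.902ms @ 33/7 + 169.173ms (3/7)
13. 2030.075ms @ 36/7 + 169.173ms (3/7)
14. 2199.248ms @ 39/7 + 169.173ms (3/7)
15. 2368.421ms @ 6 + 592.105ms (3/2)
16. 2960.526ms @ 15/2 + 296.053ms (3/4)
17. 3256.579ms @ 33/4 + 296.053ms (3/4)
18. 3552.632ms @ 9 + 592.105ms (3/2)
19. 4144.737ms @ 21/2 + 592.105ms (3/2)

note 9 onset = 24/7b = 1353.383ms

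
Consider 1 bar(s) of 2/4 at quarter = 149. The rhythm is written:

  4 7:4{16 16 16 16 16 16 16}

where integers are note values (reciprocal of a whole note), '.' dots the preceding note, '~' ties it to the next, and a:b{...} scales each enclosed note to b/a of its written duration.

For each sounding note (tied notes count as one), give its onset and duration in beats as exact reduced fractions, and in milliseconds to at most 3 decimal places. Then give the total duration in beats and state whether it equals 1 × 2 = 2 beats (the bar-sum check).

1) 0.0ms=0b +402.685ms=1b
2) 402.685ms=1b +57.526ms=1/7b
3) 460.211ms=8/7b +57.526ms=1/7b
4) 517.737ms=9/7b +57.526ms=1/7b
5) 575.264ms=10/7b +57.526ms=1/7b
6) 632.79ms=11/7b +57.526ms=1/7b
7) 690.316ms=12/7b +57.526ms=1/7b
8) 747.843ms=13/7b +57.526ms=1/7b
Σ=2b of 2 (149bpm 2/4) — PASS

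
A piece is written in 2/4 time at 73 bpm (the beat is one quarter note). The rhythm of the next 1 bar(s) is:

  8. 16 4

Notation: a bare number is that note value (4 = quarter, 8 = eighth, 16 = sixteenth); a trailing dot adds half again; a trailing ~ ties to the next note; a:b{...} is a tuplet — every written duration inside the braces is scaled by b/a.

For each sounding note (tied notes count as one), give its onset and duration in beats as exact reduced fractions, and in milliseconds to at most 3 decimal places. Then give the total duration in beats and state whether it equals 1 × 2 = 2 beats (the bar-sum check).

1) 0.0ms=0b +616.438ms=3/4b
2) 616.438ms=3/4b +205.479ms=1/4b
3) 821.918ms=1b +821.918ms=1b
Σ=2b of 2 (73bpm 2/4) — PASS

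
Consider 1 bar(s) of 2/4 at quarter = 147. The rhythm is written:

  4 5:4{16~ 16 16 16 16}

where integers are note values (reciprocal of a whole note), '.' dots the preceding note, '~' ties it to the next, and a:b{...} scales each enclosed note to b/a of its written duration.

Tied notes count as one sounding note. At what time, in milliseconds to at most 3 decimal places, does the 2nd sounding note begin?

1. 0.0ms @ 0 + 408.163ms (1)
2. 408.163ms @ 1 + 163.265ms (2/5)
3. 571.429ms @ 7/5 + 81.633ms (1/5)
4. 653.061ms @ 8/5 + 81.633ms (1/5)
5. 734.694ms @ 9/5 + 81.633ms (1/5)

note 2 onset = 1b = 408.163ms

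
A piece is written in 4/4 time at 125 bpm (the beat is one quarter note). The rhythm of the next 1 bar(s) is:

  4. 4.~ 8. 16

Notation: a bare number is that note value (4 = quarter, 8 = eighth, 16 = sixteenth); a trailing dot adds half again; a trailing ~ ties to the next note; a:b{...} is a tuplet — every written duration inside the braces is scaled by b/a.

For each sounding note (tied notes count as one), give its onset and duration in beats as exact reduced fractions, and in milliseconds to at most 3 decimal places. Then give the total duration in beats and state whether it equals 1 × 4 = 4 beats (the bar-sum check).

1) 0.0ms=0b +720.0ms=3/2b
2) 720.0ms=3/2b +1080.0ms=9/4b
3) 1800.0ms=15/4b +120.0ms=1/4b
Σ=4b of 4 (125bpm 4/4) — PASS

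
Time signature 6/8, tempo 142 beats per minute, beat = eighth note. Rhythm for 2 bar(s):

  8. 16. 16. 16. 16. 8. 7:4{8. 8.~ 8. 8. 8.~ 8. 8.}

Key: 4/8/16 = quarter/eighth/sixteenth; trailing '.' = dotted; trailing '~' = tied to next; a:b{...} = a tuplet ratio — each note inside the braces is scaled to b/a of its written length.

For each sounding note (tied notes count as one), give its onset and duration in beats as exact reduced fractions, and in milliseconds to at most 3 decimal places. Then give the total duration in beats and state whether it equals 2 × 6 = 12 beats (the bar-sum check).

1) 0.0ms=0b +633.803ms=3/2b
2) 633.803ms=3/2b +316.901ms=3/4b
3) 950.704ms=9/4b +316.901ms=3/4b
4) 1267.606ms=3b +316.901ms=3/4b
5) 1584.507ms=15/4b +316.901ms=3/4b
6) 1901.408ms=9/2b +633.803ms=3/2b
7) 2535.211ms=6b +362.173ms=6/7b
8) 2897.384ms=48/7b +724.346ms=12/7b
9) 3621.73ms=60/7b +362.173ms=6/7b
10) 3983.903ms=66/7b +724.346ms=12/7b
11) 4708.249ms=78/7b +362.173ms=6/7b
Σ=12b of 12 (142bpm 6/8) — PASS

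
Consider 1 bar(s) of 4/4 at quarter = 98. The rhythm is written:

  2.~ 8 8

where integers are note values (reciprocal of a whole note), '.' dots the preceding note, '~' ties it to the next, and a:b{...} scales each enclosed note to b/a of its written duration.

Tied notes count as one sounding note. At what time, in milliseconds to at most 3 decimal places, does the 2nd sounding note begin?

1. 0.0ms @ 0 + 2142.857ms (7/2)
2. 2142.857ms @ 7/2 + 306.122ms (1/2)

note 2 onset = 7/2b = 2142.857ms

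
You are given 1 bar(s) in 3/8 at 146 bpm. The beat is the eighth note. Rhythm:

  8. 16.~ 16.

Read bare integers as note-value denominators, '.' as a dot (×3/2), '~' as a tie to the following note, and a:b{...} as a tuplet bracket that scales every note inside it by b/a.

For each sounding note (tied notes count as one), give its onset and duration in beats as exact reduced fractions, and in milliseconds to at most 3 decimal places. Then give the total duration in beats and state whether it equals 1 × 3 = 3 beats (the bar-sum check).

1) 0.0ms=0b +616.438ms=3/2b
2) 616.438ms=3/2b +616.438ms=3/2b
Σ=3b of 3 (146bpm 3/8) — PASS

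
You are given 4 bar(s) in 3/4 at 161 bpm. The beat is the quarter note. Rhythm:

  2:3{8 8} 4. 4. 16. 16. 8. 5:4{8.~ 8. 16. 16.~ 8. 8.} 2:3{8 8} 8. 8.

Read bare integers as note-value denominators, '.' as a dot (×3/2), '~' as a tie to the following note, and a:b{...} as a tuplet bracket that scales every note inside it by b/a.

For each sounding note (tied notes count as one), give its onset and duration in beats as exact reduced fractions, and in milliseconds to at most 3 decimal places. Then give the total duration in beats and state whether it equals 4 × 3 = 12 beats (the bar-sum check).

1) 0.0ms=0b +279.503ms=3/4b
2) 279.503ms=3/4b +279.503ms=3/4b
3) 559.006ms=3/2b +559.006ms=3/2b
4) 1118.012ms=3b +559.006ms=3/2b
5) 1677.019ms=9/2b +139.752ms=3/8b
6) 1816.77ms=39/8b +139.752ms=3/8b
7) 1956.522ms=21/4b +279.503ms=3/4b
8) 2236.025ms=6b +447.205ms=6/5b
9) 2683.23ms=36/5b +111.801ms=3/10b
10) 2795.031ms=15/2b +335.404ms=9/10b
11) 3130.435ms=42/5b +223.602ms=3/5b
12) 3354.037ms=9b +279.503ms=3/4b
13) 3633.54ms=39/4b +279.503ms=3/4b
14) 3913.043ms=21/2b +279.503ms=3/4b
15) 4192.547ms=45/4b +279.503ms=3/4b
Σ=12b of 12 (161bpm 3/4) — PASS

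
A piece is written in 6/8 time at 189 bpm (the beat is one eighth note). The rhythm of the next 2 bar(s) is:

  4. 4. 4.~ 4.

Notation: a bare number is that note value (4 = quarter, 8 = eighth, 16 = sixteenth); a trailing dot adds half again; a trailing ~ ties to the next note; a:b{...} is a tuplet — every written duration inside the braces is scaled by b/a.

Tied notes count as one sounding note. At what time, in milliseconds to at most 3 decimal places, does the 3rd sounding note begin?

note 3 onset = 6b = 1904.762ms

1. 0.0ms @ 0 + 952.381ms (3)
2. 952.381ms @ 3 + 952.381ms (3)
3. 1904.762ms @ 6 + 1904.762ms (6)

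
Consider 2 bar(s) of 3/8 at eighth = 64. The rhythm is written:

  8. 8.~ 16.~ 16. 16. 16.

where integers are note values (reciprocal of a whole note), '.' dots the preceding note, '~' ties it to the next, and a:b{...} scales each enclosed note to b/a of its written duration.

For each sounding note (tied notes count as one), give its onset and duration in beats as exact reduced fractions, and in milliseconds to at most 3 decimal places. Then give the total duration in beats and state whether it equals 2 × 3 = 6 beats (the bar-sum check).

1) 0.0ms=0b +1406.25ms=3/2b
2) 1406.25ms=3/2b +2812.5ms=3b
3) 4218.75ms=9/2b +703.125ms=3/4b
4) 4921.875ms=21/4b +703.125ms=3/4b
Σ=6b of 6 (64bpm 3/8) — PASS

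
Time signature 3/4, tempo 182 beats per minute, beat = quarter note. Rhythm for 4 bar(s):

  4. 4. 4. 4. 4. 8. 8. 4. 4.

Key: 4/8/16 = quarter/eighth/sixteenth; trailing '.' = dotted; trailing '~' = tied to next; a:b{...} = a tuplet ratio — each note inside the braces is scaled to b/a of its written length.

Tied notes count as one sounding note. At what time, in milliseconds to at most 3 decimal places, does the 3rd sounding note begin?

1. 0.0ms @ 0 + 494.505ms (3/2)
2. 494.505ms @ 3/2 + 494.505ms (3/2)
3. 989.011ms @ 3 + 494.505ms (3/2)
4. 1483.516ms @ 9/2 + 494.505ms (3/2)
5. 1978.022ms @ 6 + 494.505ms (3/2)
6. 2472.527ms @ 15/2 + 247.253ms (3/4)
7. 2719.78ms @ 33/4 + 247.253ms (3/4)
8. 2967.033ms @ 9 + 494.505ms (3/2)
9. 3461.538ms @ 21/2 + 494.505ms (3/2)

note 3 onset = 3b = 989.011ms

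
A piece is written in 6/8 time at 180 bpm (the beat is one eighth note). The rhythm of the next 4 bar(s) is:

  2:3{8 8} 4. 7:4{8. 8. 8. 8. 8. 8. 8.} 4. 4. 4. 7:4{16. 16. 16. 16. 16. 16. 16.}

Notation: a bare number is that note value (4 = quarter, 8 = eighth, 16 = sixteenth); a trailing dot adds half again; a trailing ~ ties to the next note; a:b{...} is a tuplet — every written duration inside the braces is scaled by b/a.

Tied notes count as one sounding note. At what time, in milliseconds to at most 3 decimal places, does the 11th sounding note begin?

1. 0.0ms @ 0 + 500.0ms (3/2)
2. 500.0ms @ 3/2 + 500.0ms (3/2)
3. 1000.0ms @ 3 + 1000.0ms (3)
4. 2000.0ms @ 6 + 285.714ms (6/7)
5. 2285.714ms @ 48/7 + 285.714ms (6/7)
6. 2571.429ms @ 54/7 + 285.714ms (6/7)
7. 2857.143ms @ 60/7 + 285.714ms (6/7)
8. 3142.857ms @ 66/7 + 285.714ms (6/7)
9. 3428.571ms @ 72/7 + 285.714ms (6/7)
10. 3714.286ms @ 78/7 + 285.714ms (6/7)
11. 4000.0ms @ 12 + 1000.0ms (3)
12. 5000.0ms @ 15 + 1000.0ms (3)
13. 6000.0ms @ 18 + 1000.0ms (3)
14. 7000.0ms @ 21 + 142.857ms (3/7)
15. 7142.857ms @ 150/7 + 142.857ms (3/7)
16. 7285.714ms @ 153/7 + 142.857ms (3/7)
17. 7428.571ms @ 156/7 + 142.857ms (3/7)
18. 7571.429ms @ 159/7 + 142.857ms (3/7)
19. 7714.286ms @ 162/7 + 142.857ms (3/7)
20. 7857.143ms @ 165/7 + 142.857ms (3/7)

note 11 onset = 12b = 4000.0ms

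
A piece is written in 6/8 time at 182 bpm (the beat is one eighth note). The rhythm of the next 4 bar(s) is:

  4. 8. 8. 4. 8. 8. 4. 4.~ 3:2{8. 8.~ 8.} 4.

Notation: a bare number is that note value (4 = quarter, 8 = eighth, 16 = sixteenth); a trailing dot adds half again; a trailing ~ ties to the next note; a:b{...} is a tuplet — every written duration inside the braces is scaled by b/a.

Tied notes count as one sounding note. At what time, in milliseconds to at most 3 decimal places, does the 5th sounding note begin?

1. 0.0ms @ 0 + 989.011ms (3)
2. 989.011ms @ 3 + 494.505ms (3/2)
3. 1483.516ms @ 9/2 + 494.505ms (3/2)
4. 1978.022ms @ 6 + 989.011ms (3)
5. 2967.033ms @ 9 + 494.505ms (3/2)
6. 3461.538ms @ 21/2 + 494.505ms (3/2)
7. 3956.044ms @ 12 + 989.011ms (3)
8. 4945.055ms @ 15 + 1318.681ms (4)
9. 6263.736ms @ 19 + 659.341ms (2)
10. 6923.077ms @ 21 + 989.011ms (3)

note 5 onset = 9b = 2967.033ms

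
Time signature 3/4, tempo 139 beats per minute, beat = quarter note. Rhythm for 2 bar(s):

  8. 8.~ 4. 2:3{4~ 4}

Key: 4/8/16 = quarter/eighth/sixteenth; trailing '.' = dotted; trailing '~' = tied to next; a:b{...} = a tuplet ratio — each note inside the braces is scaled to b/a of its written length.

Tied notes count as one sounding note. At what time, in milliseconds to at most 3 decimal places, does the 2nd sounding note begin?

note 2 onset = 3/4b = 323.741ms

1. 0.0ms @ 0 + 323.741ms (3/4)
2. 323.741ms @ 3/4 + 971.223ms (9/4)
3. 1294.964ms @ 3 + 1294.964ms (3)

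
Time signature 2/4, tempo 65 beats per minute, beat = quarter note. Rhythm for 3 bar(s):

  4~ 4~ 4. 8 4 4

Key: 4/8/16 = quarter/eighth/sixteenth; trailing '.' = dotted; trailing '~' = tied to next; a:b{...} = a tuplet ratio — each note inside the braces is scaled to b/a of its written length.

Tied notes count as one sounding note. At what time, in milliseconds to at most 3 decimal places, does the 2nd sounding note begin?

1. 0.0ms @ 0 + 3230.769ms (7/2)
2. 3230.769ms @ 7/2 + 461.538ms (1/2)
3. 3692.308ms @ 4 + 923.077ms (1)
4. 4615.385ms @ 5 + 923.077ms (1)

note 2 onset = 7/2b = 3230.769ms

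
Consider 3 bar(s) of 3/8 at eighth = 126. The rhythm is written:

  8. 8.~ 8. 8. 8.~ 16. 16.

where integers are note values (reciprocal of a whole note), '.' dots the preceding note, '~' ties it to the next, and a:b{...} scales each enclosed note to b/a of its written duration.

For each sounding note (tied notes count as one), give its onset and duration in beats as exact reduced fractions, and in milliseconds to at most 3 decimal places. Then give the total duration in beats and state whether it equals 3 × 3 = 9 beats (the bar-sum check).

1) 0.0ms=0b +714.286ms=3/2b
2) 714.286ms=3/2b +1428.571ms=3b
3) 2142.857ms=9/2b +714.286ms=3/2b
4) 2857.143ms=6b +1071.429ms=9/4b
5) 3928.571ms=33/4b +357.143ms=3/4b
Σ=9b of 9 (126bpm 3/8) — PASS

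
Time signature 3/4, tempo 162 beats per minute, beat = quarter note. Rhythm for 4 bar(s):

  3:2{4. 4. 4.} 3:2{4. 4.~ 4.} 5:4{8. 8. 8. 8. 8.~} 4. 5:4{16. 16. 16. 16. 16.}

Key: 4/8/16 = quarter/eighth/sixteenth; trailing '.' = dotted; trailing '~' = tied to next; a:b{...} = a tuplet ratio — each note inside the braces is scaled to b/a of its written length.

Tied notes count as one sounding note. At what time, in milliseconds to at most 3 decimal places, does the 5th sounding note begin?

note 5 onset = 4b = 1481.481ms

1. 0.0ms @ 0 + 370.37ms (1)
2. 370.37ms @ 1 + 370.37ms (1)
3. 740.741ms @ 2 + 370.37ms (1)
4. 1111.111ms @ 3 + 370.37ms (1)
5. 1481.481ms @ 4 + 740.741ms (2)
6. 2222.222ms @ 6 + 222.222ms (3/5)
7. 2444.444ms @ 33/5 + 222.222ms (3/5)
8. 2666.667ms @ 36/5 + 222.222ms (3/5)
9. 2888.889ms @ 39/5 + 222.222ms (3/5)
10. 3111.111ms @ 42/5 + 777.778ms (21/10)
11. 3888.889ms @ 21/2 + 111.111ms (3/10)
12. 4000.0ms @ 54/5 + 111.111ms (3/10)
13. 4111.111ms @ 111/10 + 111.111ms (3/10)
14. 4222.222ms @ 57/5 + 111.111ms (3/10)
15. 4333.333ms @ 117/10 + 111.111ms (3/10)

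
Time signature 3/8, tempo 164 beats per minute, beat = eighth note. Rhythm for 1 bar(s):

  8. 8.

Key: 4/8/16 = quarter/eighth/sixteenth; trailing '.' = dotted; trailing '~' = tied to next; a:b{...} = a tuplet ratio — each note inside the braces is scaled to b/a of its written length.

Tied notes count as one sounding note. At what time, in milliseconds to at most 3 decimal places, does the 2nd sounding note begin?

1. 0.0ms @ 0 + 548.78ms (3/2)
2. 548.78ms @ 3/2 + 548.78ms (3/2)

note 2 onset = 3/2b = 548.78ms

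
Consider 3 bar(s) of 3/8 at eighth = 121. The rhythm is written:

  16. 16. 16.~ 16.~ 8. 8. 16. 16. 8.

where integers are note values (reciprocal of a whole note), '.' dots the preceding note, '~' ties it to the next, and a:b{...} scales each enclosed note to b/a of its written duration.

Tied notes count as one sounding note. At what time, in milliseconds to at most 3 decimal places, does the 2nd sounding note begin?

note 2 onset = 3/4b = 371.901ms

1. 0.0ms @ 0 + 371.901ms (3/4)
2. 371.901ms @ 3/4 + 371.901ms (3/4)
3. 743.802ms @ 3/2 + 1487.603ms (3)
4. 2231.405ms @ 9/2 + 743.802ms (3/2)
5. 2975.207ms @ 6 + 371.901ms (3/4)
6. 3347.107ms @ 27/4 + 371.901ms (3/4)
7. 3719.008ms @ 15/2 + 743.802ms (3/2)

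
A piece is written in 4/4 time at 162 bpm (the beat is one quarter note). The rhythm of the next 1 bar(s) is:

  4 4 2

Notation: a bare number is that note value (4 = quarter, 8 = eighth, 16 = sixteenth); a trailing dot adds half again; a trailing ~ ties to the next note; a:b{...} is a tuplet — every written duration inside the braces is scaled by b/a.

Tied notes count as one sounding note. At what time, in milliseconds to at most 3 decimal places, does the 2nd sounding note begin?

1. 0.0ms @ 0 + 370.37ms (1)
2. 370.37ms @ 1 + 370.37ms (1)
3. 740.741ms @ 2 + 740.741ms (2)

note 2 onset = 1b = 370.37ms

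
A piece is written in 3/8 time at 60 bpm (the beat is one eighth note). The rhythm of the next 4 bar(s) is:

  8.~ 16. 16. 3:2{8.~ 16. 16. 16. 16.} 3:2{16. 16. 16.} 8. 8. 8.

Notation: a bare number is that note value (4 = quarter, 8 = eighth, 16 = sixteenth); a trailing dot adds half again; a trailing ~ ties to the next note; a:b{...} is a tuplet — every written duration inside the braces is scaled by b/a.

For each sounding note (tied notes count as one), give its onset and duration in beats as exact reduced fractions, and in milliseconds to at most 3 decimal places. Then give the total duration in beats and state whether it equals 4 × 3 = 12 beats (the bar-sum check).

1) 0.0ms=0b +2250.0ms=9/4b
2) 2250.0ms=9/4b +750.0ms=3/4b
3) 3000.0ms=3b +1500.0ms=3/2b
4) 4500.0ms=9/2b +500.0ms=1/2b
5) 5000.0ms=5b +500.0ms=1/2b
6) 5500.0ms=11/2b +500.0ms=1/2b
7) 6000.0ms=6b +500.0ms=1/2b
8) 6500.0ms=13/2b +500.0ms=1/2b
9) 7000.0ms=7b +500.0ms=1/2b
10) 7500.0ms=15/2b +1500.0ms=3/2b
11) 9000.0ms=9b +1500.0ms=3/2b
12) 10500.0ms=21/2b +1500.0ms=3/2b
Σ=12b of 12 (60bpm 3/8) — PASS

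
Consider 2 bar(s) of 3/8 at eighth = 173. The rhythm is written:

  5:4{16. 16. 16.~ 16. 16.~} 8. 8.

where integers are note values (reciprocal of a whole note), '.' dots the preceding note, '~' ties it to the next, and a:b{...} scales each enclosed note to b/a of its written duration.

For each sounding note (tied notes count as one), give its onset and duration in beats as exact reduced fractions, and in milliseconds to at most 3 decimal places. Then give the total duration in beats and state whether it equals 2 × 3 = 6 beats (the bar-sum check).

1) 0.0ms=0b +208.092ms=3/5b
2) 208.092ms=3/5b +208.092ms=3/5b
3) 416.185ms=6/5b +416.185ms=6/5b
4) 832.37ms=12/5b +728.324ms=21/10b
5) 1560.694ms=9/2b +520.231ms=3/2b
Σ=6b of 6 (173bpm 3/8) — PASS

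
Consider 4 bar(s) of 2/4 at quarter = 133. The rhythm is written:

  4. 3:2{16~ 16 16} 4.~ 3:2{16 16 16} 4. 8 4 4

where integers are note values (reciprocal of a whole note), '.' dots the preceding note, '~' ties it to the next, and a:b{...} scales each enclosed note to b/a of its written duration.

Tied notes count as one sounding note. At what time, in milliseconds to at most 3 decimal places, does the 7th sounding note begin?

note 7 onset = 4b = 1804.511ms

1. 0.0ms @ 0 + 676.692ms (3/2)
2. 676.692ms @ 3/2 + 150.376ms (1/3)
3. 827.068ms @ 11/6 + 75.188ms (1/6)
4. 902.256ms @ 2 + 751.88ms (5/3)
5. 1654.135ms @ 11/3 + 75.188ms (1/6)
6. 1729.323ms @ 23/6 + 75.188ms (1/6)
7. 1804.511ms @ 4 + 676.692ms (3/2)
8. 2481.203ms @ 11/2 + 225.564ms (1/2)
9. 2706.767ms @ 6 + 451.128ms (1)
10. 3157.895ms @ 7 + 451.128ms (1)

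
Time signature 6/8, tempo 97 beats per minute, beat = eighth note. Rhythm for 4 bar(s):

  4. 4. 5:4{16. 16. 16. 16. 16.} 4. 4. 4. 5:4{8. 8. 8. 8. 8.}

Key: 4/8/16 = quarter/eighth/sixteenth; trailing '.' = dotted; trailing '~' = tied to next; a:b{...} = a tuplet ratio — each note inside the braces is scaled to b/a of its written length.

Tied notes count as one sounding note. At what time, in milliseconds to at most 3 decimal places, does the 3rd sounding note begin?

note 3 onset = 6b = 3711.34ms

1. 0.0ms @ 0 + 1855.67ms (3)
2. 1855.67ms @ 3 + 1855.67ms (3)
3. 3711.34ms @ 6 + 371.134ms (3/5)
4. 4082.474ms @ 33/5 + 371.134ms (3/5)
5. 4453.608ms @ 36/5 + 371.134ms (3/5)
6. 4824.742ms @ 39/5 + 371.134ms (3/5)
7. 5195.876ms @ 42/5 + 371.134ms (3/5)
8. 5567.01ms @ 9 + 1855.67ms (3)
9. 7422.68ms @ 12 + 1855.67ms (3)
10. 9278.351ms @ 15 + 1855.67ms (3)
11. 11134.021ms @ 18 + 742.268ms (6/5)
12. 11876.289ms @ 96/5 + 742.268ms (6/5)
13. 12618.557ms @ 102/5 + 742.268ms (6/5)
14. 13360.825ms @ 108/5 + 742.268ms (6/5)
15. 14103.093ms @ 114/5 + 742.268ms (6/5)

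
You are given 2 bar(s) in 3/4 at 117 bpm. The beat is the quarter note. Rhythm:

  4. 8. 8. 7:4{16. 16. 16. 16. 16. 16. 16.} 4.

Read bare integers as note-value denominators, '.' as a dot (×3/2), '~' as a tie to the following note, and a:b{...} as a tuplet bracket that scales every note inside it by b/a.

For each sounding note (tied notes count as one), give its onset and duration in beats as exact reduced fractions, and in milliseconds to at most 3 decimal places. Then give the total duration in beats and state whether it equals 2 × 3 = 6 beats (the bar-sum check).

1) 0.0ms=0b +769.231ms=3/2b
2) 769.231ms=3/2b +384.615ms=3/4b
3) 1153.846ms=9/4b +384.615ms=3/4b
4) 1538.462ms=3b +109.89ms=3/14b
5) 1648.352ms=45/14b +109.89ms=3/14b
6) 1758.242ms=24/7b +109.89ms=3/14b
7) 1868.132ms=51/14b +109.89ms=3/14b
8) 1978.022ms=27/7b +109.89ms=3/14b
9) 2087.912ms=57/14b +109.89ms=3/14b
10) 2197.802ms=30/7b +109.89ms=3/14b
11) 2307.692ms=9/2b +769.231ms=3/2b
Σ=6b of 6 (117bpm 3/4) — PASS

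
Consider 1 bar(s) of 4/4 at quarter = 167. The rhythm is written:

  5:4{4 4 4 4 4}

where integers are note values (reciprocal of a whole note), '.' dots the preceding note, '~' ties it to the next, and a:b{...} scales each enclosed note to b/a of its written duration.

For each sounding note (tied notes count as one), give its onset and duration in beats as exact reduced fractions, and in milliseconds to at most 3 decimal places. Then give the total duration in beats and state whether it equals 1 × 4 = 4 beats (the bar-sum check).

1) 0.0ms=0b +287.425ms=4/5b
2) 287.425ms=4/5b +287.425ms=4/5b
3) 574.85ms=8/5b +287.425ms=4/5b
4) 862.275ms=12/5b +287.425ms=4/5b
5) 1149.701ms=16/5b +287.425ms=4/5b
Σ=4b of 4 (167bpm 4/4) — PASS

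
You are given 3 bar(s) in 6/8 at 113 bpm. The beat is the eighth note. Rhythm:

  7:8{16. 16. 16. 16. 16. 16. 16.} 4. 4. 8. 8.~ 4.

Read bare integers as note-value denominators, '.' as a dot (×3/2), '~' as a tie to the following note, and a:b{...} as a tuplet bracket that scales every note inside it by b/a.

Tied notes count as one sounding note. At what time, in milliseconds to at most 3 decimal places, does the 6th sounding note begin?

1. 0.0ms @ 0 + 455.12ms (6/7)
2. 455.12ms @ 6/7 + 455.12ms (6/7)
3. 910.24ms @ 12/7 + 455.12ms (6/7)
4. 1365.36ms @ 18/7 + 455.12ms (6/7)
5. 1820.48ms @ 24/7 + 455.12ms (6/7)
6. 2275.601ms @ 30/7 + 455.12ms (6/7)
7. 2730.721ms @ 36/7 + 455.12ms (6/7)
8. 3185.841ms @ 6 + 1592.92ms (3)
9. 4778.761ms @ 9 + 1592.92ms (3)
10. 6371.681ms @ 12 + 796.46ms (3/2)
11. 7168.142ms @ 27/2 + 2389.381ms (9/2)

note 6 onset = 30/7b = 2275.601ms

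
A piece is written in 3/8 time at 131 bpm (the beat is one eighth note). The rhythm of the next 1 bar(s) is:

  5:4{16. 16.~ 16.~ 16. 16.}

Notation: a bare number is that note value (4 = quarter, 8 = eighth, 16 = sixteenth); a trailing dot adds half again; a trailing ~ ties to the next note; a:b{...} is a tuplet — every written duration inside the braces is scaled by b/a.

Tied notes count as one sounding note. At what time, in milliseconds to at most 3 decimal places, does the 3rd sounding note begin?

1. 0.0ms @ 0 + 274.809ms (3/5)
2. 274.809ms @ 3/5 + 824.427ms (9/5)
3. 1099.237ms @ 12/5 + 274.809ms (3/5)

note 3 onset = 12/5b = 1099.237ms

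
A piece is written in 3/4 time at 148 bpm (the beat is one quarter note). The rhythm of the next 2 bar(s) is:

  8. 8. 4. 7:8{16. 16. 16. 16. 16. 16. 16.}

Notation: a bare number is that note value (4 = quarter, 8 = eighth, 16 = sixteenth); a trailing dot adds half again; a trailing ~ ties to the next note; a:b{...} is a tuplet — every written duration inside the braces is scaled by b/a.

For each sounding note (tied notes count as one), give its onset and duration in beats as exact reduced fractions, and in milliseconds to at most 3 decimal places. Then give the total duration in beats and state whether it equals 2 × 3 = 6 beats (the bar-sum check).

1) 0.0ms=0b +304.054ms=3/4b
2) 304.054ms=3/4b +304.054ms=3/4b
3) 608.108ms=3/2b +608.108ms=3/2b
4) 1216.216ms=3b +173.745ms=3/7b
5) 1389.961ms=24/7b +173.745ms=3/7b
6) 1563.707ms=27/7b +173.745ms=3/7b
7) 1737.452ms=30/7b +173.745ms=3/7b
8) 1911.197ms=33/7b +173.745ms=3/7b
9) 2084.942ms=36/7b +173.745ms=3/7b
10) 2258.687ms=39/7b +173.745ms=3/7b
Σ=6b of 6 (148bpm 3/4) — PASS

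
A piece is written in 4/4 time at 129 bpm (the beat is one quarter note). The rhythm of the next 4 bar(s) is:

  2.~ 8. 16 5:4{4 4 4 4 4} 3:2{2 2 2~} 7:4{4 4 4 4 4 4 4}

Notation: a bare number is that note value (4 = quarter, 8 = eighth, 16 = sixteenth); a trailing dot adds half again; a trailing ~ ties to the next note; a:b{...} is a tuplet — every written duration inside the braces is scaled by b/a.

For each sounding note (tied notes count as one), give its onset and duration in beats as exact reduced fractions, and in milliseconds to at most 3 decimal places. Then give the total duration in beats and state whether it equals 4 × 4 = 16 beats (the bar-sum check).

1) 0.0ms=0b +1744.186ms=15/4b
2) 1744.186ms=15/4b +116.279ms=1/4b
3) 1860.465ms=4b +372.093ms=4/5b
4) 2232.558ms=24/5b +372.093ms=4/5b
5) 2604.651ms=28/5b +372.093ms=4/5b
6) 2976.744ms=32/5b +372.093ms=4/5b
7) 3348.837ms=36/5b +372.093ms=4/5b
8) 3720.93ms=8b +620.155ms=4/3b
9) 4341.085ms=28/3b +620.155ms=4/3b
10) 4961.24ms=32/3b +885.936ms=40/21b
11) 5847.176ms=88/7b +265.781ms=4/7b
12) 6112.957ms=92/7b +265.781ms=4/7b
13) 6378.738ms=96/7b +265.781ms=4/7b
14) 6644.518ms=100/7b +265.781ms=4/7b
15) 6910.299ms=104/7b +265.781ms=4/7b
16) 7176.08ms=108/7b +265.781ms=4/7b
Σ=16b of 16 (129bpm 4/4) — PASS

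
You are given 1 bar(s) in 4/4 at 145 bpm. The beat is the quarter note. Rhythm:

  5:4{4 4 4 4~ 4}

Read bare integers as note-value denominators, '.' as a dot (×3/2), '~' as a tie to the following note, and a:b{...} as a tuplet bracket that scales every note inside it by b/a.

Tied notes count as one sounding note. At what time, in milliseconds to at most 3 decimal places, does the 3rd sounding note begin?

1. 0.0ms @ 0 + 331.034ms (4/5)
2. 331.034ms @ 4/5 + 331.034ms (4/5)
3. 662.069ms @ 8/5 + 331.034ms (4/5)
4. 993.103ms @ 12/5 + 662.069ms (8/5)

note 3 onset = 8/5b = 662.069ms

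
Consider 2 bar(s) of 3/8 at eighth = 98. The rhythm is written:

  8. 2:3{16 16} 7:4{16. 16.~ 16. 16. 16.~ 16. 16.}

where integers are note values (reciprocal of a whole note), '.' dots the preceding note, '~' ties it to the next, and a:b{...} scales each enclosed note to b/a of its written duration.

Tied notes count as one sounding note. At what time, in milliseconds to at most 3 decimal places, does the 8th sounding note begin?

note 8 onset = 39/7b = 3411.079ms

1. 0.0ms @ 0 + 918.367ms (3/2)
2. 918.367ms @ 3/2 + 459.184ms (3/4)
3. 1377.551ms @ 9/4 + 459.184ms (3/4)
4. 1836.735ms @ 3 + 262.391ms (3/7)
5. 2099.125ms @ 24/7 + 524.781ms (6/7)
6. 2623.907ms @ 30/7 + 262.391ms (3/7)
7. 2886.297ms @ 33/7 + 524.781ms (6/7)
8. 3411.079ms @ 39/7 + 262.391ms (3/7)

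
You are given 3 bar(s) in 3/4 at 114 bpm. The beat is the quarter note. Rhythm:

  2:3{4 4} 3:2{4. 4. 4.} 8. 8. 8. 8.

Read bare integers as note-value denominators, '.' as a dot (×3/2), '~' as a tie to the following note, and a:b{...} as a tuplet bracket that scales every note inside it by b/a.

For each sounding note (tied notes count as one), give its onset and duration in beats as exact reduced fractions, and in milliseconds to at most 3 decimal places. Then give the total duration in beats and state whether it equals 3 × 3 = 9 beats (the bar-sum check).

1) 0.0ms=0b +789.474ms=3/2b
2) 789.474ms=3/2b +789.474ms=3/2b
3) 1578.947ms=3b +526.316ms=1b
4) 2105.263ms=4b +526.316ms=1b
5) 2631.579ms=5b +526.316ms=1b
6) 3157.895ms=6b +394.737ms=3/4b
7) 3552.632ms=27/4b +394.737ms=3/4b
8) 3947.368ms=15/2b +394.737ms=3/4b
9) 4342.105ms=33/4b +394.737ms=3/4b
Σ=9b of 9 (114bpm 3/4) — PASS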